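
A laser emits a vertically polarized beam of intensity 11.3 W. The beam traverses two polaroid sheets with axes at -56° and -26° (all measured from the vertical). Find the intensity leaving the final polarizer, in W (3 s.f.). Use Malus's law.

I ≈ 2.65 W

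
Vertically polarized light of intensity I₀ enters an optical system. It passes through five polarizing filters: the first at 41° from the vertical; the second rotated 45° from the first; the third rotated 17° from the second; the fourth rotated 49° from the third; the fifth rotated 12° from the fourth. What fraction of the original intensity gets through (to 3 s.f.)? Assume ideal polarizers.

≈ 0.107 I₀

I₁ = I₀ cos²(41° − 0°) = I₀ cos²(41°) = 0.5696 I₀.
I₂ = I₁ cos²(45°) = 0.5696 · 0.5 I₀ = 0.2848 I₀.
I₃ = I₂ cos²(17°) = 0.2848 · 0.9145 I₀ = 0.2604 I₀.
I₄ = I₃ cos²(49°) = 0.2604 · 0.4304 I₀ = 0.1121 I₀.
I₅ = I₄ cos²(12°) = 0.1121 · 0.9568 I₀ = 0.1073 I₀.
Transmitted fraction = 0.1073.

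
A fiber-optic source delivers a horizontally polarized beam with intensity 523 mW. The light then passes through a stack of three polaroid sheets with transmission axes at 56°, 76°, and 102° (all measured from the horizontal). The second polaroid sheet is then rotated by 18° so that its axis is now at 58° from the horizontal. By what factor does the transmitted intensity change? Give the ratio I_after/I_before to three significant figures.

Before rotation:
By Malus's law, I₁ = I₀ cos²(56° − 0°) = I₀ cos²(56°) = 0.3127 I₀.
I₂ = I₁ cos²(76° − 56°) = 0.3127 I₀ · cos²(20°) = 0.2761 I₀.
I₃ = I₂ cos²(102° − 76°) = 0.2761 I₀ · cos²(26°) = 0.2231 I₀.
After rotation:
I₁ = I₀ cos²(56° − 0°) = I₀ cos²(56°) = 0.3127 I₀.
I₂ = I₁ cos²(58° − 56°) = 0.3127 I₀ · cos²(2°) = 0.3123 I₀.
I₃ = I₂ cos²(102° − 58°) = 0.3123 I₀ · cos²(44°) = 0.1616 I₀.
Ratio = 0.1616 / 0.2231 = 0.7245.

I_new/I_old ≈ 0.725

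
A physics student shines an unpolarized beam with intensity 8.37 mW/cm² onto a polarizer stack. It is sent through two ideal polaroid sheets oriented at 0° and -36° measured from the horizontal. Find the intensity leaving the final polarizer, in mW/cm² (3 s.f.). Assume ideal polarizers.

Unpolarized light through the first polarizer → I₁ = 8.37 mW/cm²/2 = 4.185 mW/cm², polarized at 0°.
I₂ = I₁ · cos²(36°) = 4.185 · 0.6545 = 2.739 mW/cm².

I ≈ 2.74 mW/cm²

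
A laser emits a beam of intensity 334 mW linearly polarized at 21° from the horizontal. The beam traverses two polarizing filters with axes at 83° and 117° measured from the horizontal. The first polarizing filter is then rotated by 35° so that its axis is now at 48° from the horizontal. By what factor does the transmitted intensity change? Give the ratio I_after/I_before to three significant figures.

I_new/I_old ≈ 0.673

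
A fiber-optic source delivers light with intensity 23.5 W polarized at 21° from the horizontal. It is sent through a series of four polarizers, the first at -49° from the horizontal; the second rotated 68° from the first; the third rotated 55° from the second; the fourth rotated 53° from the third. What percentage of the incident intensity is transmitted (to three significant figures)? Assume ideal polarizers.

≈ 0.196%

By Malus's law, I₁ = 23.5 W · cos²(70°) = 2.749 W.
I₂ = I₁ · cos²(68°) = 2.749 · 0.1403 = 0.3858 W.
I₃ = I₂ · cos²(55°) = 0.3858 · 0.329 = 0.1269 W.
I₄ = I₃ · cos²(53°) = 0.1269 · 0.3622 = 0.04597 W.
That is 0.1956% of the incident intensity.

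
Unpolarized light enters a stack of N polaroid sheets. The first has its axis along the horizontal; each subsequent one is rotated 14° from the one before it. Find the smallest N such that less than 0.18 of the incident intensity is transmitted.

N = 18

First polarizer halves the unpolarized light: factor 1/2.
Each further stage multiplies by cos²(14°) = 0.9415.
After N polarizers: T = 0.5·0.9415^(N−1). Require T < 0.18 ⇒ N−1 > ln(0.18/0.5)/ln(0.9415) = 16.94, so N−1 ≥ 17 and N = 18.
Check: N=18 gives T = 0.1794 < 0.18; N=17 gives T = 0.1905.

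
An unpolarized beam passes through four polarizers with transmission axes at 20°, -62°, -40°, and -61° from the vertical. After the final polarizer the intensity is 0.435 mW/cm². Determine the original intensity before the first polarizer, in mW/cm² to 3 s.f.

I₀ ≈ 59.9 mW/cm²

Unpolarized light through the first polarizer → I₁ = ½ I₀, now polarized at 20°.
I₂ = I₁ cos²(-62° − 20°) = 0.5 I₀ · cos²(82°) = 0.009685 I₀.
I₃ = I₂ cos²(-40° + 62°) = 0.009685 I₀ · cos²(22°) = 0.008326 I₀.
I₄ = I₃ cos²(-61° + 40°) = 0.008326 I₀ · cos²(21°) = 0.007256 I₀.
So 0.435 mW/cm² = 0.007256 I₀, giving I₀ = 0.435/0.007256 = 59.95 mW/cm².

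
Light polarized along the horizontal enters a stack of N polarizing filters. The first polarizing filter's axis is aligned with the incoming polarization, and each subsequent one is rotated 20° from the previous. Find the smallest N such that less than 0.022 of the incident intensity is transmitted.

N = 32

First polarizer is aligned with the polarization: full transmission.
Each further stage multiplies by cos²(20°) = 0.883.
After N polarizers: T = 0.883^(N−1). Require T < 0.022 ⇒ N−1 > ln(0.022)/ln(0.883) = 30.68, so N−1 ≥ 31 and N = 32.
Check: N=32 gives T = 0.02114 < 0.022; N=31 gives T = 0.02394.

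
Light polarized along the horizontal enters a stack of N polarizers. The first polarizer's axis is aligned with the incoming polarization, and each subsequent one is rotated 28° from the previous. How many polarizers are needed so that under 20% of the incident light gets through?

N = 8

First polarizer is aligned with the polarization: full transmission.
Each further stage multiplies by cos²(28°) = 0.7796.
After N polarizers: T = 0.7796^(N−1). Require T < 0.20 ⇒ N−1 > ln(0.20)/ln(0.7796) = 6.46, so N−1 ≥ 7 and N = 8.
Check: N=8 gives T = 0.175 < 0.20; N=7 gives T = 0.2245.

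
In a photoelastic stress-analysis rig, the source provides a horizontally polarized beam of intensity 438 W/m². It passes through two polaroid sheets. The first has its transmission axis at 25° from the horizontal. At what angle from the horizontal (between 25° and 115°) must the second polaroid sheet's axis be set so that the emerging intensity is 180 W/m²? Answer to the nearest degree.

θ ≈ 70°

I₁ = I₀ cos²(25° − 0°) = I₀ cos²(25°) = 0.8214 I₀.
Target fraction: 180 / 438 W/m² = 0.411 of I₀.
Need I₂/I₀ = 0.411, so cos²(θ − 25°) = 0.411 / 0.8214 = 0.5003.
θ − 25° = arccos(√0.5003) = 45.0°, giving θ ≈ 25 + 45.0 = 70.0°.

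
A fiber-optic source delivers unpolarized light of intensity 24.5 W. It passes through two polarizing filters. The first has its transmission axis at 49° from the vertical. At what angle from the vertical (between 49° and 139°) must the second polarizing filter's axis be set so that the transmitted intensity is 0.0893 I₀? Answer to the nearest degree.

θ ≈ 114°

Unpolarized light through the first polarizer → I₁ = ½ I₀, now polarized at 49°.
Need I₂/I₀ = 0.0893, so cos²(θ − 49°) = 0.0893 / 0.5 = 0.1786.
θ − 49° = arccos(√0.1786) = 65.0°, giving θ ≈ 49 + 65.0 = 114.0°.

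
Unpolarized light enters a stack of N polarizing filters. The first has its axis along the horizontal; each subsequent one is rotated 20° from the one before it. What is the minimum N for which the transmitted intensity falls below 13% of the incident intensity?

N = 12

First polarizer halves the unpolarized light: factor 1/2.
Each further stage multiplies by cos²(20°) = 0.883.
After N polarizers: T = 0.5·0.883^(N−1). Require T < 0.13 ⇒ N−1 > ln(0.13/0.5)/ln(0.883) = 10.83, so N−1 ≥ 11 and N = 12.
Check: N=12 gives T = 0.1273 < 0.13; N=11 gives T = 0.1441.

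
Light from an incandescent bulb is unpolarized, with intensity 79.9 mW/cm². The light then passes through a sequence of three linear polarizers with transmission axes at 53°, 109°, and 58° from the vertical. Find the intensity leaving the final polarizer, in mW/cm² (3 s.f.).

I ≈ 4.95 mW/cm²

Unpolarized light through the first polarizer → I₁ = 79.9 mW/cm²/2 = 39.95 mW/cm², polarized at 53°.
I₂ = I₁ · cos²(56°) = 39.95 · 0.3127 = 12.49 mW/cm².
I₃ = I₂ · cos²(51°) = 12.49 · 0.396 = 4.947 mW/cm².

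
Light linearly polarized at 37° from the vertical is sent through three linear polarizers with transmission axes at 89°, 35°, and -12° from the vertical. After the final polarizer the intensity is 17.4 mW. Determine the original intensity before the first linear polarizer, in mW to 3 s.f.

I₁ = I₀ cos²(89° − 37°) = I₀ cos²(52°) = 0.379 I₀.
I₂ = I₁ cos²(35° − 89°) = 0.379 I₀ · cos²(54°) = 0.131 I₀.
I₃ = I₂ cos²(-12° − 35°) = 0.131 I₀ · cos²(47°) = 0.06091 I₀.
So 17.4 mW = 0.06091 I₀, giving I₀ = 17.4/0.06091 = 285.7 mW.

I₀ ≈ 286 mW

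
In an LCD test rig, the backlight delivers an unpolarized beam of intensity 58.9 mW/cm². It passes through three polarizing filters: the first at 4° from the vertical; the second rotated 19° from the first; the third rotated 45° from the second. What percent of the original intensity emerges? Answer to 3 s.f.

≈ 22.4%

Unpolarized light through the first polarizer → I₁ = 58.9 mW/cm²/2 = 29.45 mW/cm², polarized at 4°.
I₂ = I₁ · cos²(19°) = 29.45 · 0.894 = 26.33 mW/cm².
I₃ = I₂ · cos²(45°) = 26.33 · 0.5 = 13.16 mW/cm².
That is 22.35% of the incident intensity.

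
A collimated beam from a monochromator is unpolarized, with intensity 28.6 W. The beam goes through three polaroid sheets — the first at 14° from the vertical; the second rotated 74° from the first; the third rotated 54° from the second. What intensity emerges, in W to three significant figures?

I ≈ 0.375 W

Unpolarized light through the first polarizer → I₁ = 28.6 W/2 = 14.3 W, polarized at 14°.
I₂ = I₁ · cos²(74°) = 14.3 · 0.07598 = 1.086 W.
I₃ = I₂ · cos²(54°) = 1.086 · 0.3455 = 0.3754 W.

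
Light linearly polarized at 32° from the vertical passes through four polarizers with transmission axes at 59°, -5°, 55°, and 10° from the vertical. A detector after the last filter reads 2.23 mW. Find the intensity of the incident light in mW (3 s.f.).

By Malus's law, I₁ = I₀ cos²(59° − 32°) = I₀ cos²(27°) = 0.7939 I₀.
I₂ = I₁ cos²(-5° − 59°) = 0.7939 I₀ · cos²(64°) = 0.1526 I₀.
I₃ = I₂ cos²(55° + 5°) = 0.1526 I₀ · cos²(60°) = 0.03814 I₀.
I₄ = I₃ cos²(10° − 55°) = 0.03814 I₀ · cos²(45°) = 0.01907 I₀.
So 2.23 mW = 0.01907 I₀, giving I₀ = 2.23/0.01907 = 116.9 mW.

I₀ ≈ 117 mW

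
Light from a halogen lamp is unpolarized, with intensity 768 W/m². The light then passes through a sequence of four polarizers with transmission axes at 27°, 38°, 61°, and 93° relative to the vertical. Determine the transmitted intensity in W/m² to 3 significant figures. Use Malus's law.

I ≈ 225 W/m²

Unpolarized light through the first polarizer → I₁ = 768 W/m²/2 = 384 W/m², polarized at 27°.
I₂ = I₁ · cos²(11°) = 384 · 0.9636 = 370 W/m².
I₃ = I₂ · cos²(23°) = 370 · 0.8473 = 313.5 W/m².
I₄ = I₃ · cos²(32°) = 313.5 · 0.7192 = 225.5 W/m².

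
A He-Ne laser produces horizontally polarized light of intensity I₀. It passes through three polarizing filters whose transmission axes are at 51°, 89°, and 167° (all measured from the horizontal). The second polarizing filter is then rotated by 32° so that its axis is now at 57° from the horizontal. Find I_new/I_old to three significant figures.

I_new/I_old ≈ 4.31

Before rotation:
I₁ = I₀ cos²(51° − 0°) = I₀ cos²(51°) = 0.396 I₀.
I₂ = I₁ cos²(89° − 51°) = 0.396 I₀ · cos²(38°) = 0.2459 I₀.
I₃ = I₂ cos²(167° − 89°) = 0.2459 I₀ · cos²(78°) = 0.01063 I₀.
After rotation:
I₁ = I₀ cos²(51° − 0°) = I₀ cos²(51°) = 0.396 I₀.
I₂ = I₁ cos²(57° − 51°) = 0.396 I₀ · cos²(6°) = 0.3917 I₀.
Angle between axes 2 and 3: 70°. I₃ = 0.3917 I₀ · cos²(70°) = 0.04582 I₀.
Ratio = 0.04582 / 0.01063 = 4.31.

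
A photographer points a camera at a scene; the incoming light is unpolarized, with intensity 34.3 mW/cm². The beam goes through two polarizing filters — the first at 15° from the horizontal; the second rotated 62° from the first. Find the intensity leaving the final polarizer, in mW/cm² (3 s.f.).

I ≈ 3.78 mW/cm²

Unpolarized light through the first polarizer → I₁ = 34.3 mW/cm²/2 = 17.15 mW/cm², polarized at 15°.
I₂ = I₁ · cos²(62°) = 17.15 · 0.2204 = 3.78 mW/cm².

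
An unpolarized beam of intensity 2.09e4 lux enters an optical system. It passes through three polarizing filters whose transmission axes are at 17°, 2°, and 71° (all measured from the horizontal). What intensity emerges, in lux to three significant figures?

Unpolarized light through the first polarizer → I₁ = 2.09e4 lux/2 = 1.045e+04 lux, polarized at 17°.
I₂ = I₁ · cos²(15°) = 1.045e+04 · 0.933 = 9750 lux.
I₃ = I₂ · cos²(69°) = 9750 · 0.1284 = 1252 lux.

I ≈ 1250 lux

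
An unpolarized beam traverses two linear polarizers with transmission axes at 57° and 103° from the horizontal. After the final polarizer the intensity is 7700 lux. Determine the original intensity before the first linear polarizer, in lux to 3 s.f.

Unpolarized light through the first polarizer → I₁ = ½ I₀, now polarized at 57°.
I₂ = I₁ cos²(103° − 57°) = 0.5 I₀ · cos²(46°) = 0.2413 I₀.
So 7700 lux = 0.2413 I₀, giving I₀ = 7700/0.2413 = 3.191e+04 lux.

I₀ ≈ 3.19e4 lux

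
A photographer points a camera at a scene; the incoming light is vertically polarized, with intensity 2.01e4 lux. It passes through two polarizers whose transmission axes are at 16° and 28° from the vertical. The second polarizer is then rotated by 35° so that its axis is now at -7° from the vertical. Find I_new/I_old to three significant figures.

I_new/I_old ≈ 0.886

Before rotation:
By Malus's law, I₁ = I₀ cos²(16° − 0°) = I₀ cos²(16°) = 0.924 I₀.
I₂ = I₁ cos²(28° − 16°) = 0.924 I₀ · cos²(12°) = 0.8841 I₀.
After rotation:
I₁ = I₀ cos²(16° − 0°) = I₀ cos²(16°) = 0.924 I₀.
I₂ = I₁ cos²(-7° − 16°) = 0.924 I₀ · cos²(23°) = 0.783 I₀.
Ratio = 0.783 / 0.8841 = 0.8856.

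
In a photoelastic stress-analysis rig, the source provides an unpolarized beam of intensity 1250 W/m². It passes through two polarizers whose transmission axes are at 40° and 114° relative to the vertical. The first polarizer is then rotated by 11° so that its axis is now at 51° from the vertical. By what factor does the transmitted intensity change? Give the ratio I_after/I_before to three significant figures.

I_new/I_old ≈ 2.71

Before rotation:
Unpolarized light through the first polarizer → I₁ = ½ I₀, now polarized at 40°.
I₂ = I₁ cos²(114° − 40°) = 0.5 I₀ · cos²(74°) = 0.03799 I₀.
After rotation:
Unpolarized light through the first polarizer → I₁ = ½ I₀, now polarized at 51°.
I₂ = I₁ cos²(114° − 51°) = 0.5 I₀ · cos²(63°) = 0.1031 I₀.
Ratio = 0.1031 / 0.03799 = 2.713.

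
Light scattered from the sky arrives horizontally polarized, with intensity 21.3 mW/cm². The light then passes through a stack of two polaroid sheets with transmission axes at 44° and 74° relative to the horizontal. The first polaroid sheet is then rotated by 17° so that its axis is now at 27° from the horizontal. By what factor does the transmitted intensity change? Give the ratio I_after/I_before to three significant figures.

I_new/I_old ≈ 0.951

Before rotation:
I₁ = I₀ cos²(44° − 0°) = I₀ cos²(44°) = 0.5174 I₀.
I₂ = I₁ cos²(74° − 44°) = 0.5174 I₀ · cos²(30°) = 0.3881 I₀.
After rotation:
I₁ = I₀ cos²(27° − 0°) = I₀ cos²(27°) = 0.7939 I₀.
I₂ = I₁ cos²(74° − 27°) = 0.7939 I₀ · cos²(47°) = 0.3693 I₀.
Ratio = 0.3693 / 0.3881 = 0.9515.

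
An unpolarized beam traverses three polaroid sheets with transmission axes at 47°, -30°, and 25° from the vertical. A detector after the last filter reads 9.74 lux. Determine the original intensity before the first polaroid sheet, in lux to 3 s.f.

I₀ ≈ 1170 lux

Unpolarized light through the first polarizer → I₁ = ½ I₀, now polarized at 47°.
I₂ = I₁ cos²(-30° − 47°) = 0.5 I₀ · cos²(77°) = 0.0253 I₀.
I₃ = I₂ cos²(25° + 30°) = 0.0253 I₀ · cos²(55°) = 0.008324 I₀.
So 9.74 lux = 0.008324 I₀, giving I₀ = 9.74/0.008324 = 1170 lux.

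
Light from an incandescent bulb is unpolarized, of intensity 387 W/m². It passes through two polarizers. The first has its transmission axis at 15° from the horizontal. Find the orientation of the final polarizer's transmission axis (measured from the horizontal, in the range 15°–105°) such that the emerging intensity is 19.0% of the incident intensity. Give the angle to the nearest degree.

θ ≈ 67°

Unpolarized light through the first polarizer → I₁ = ½ I₀, now polarized at 15°.
Need I₂/I₀ = 0.19, so cos²(θ − 15°) = 0.19 / 0.5 = 0.38.
θ − 15° = arccos(√0.38) = 51.9°, giving θ ≈ 15 + 51.9 = 66.9°.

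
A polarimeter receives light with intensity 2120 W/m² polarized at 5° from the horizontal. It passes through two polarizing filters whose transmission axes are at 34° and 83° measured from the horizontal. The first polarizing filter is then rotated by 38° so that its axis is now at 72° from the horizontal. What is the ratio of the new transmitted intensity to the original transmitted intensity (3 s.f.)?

Before rotation:
By Malus's law, I₁ = I₀ cos²(34° − 5°) = I₀ cos²(29°) = 0.765 I₀.
I₂ = I₁ cos²(83° − 34°) = 0.765 I₀ · cos²(49°) = 0.3292 I₀.
After rotation:
I₁ = I₀ cos²(72° − 5°) = I₀ cos²(67°) = 0.1527 I₀.
I₂ = I₁ cos²(83° − 72°) = 0.1527 I₀ · cos²(11°) = 0.1471 I₀.
Ratio = 0.1471 / 0.3292 = 0.4468.

I_new/I_old ≈ 0.447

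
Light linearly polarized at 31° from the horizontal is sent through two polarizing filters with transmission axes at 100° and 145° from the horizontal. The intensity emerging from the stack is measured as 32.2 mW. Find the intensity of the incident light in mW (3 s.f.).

I₁ = I₀ cos²(100° − 31°) = I₀ cos²(69°) = 0.1284 I₀.
I₂ = I₁ cos²(145° − 100°) = 0.1284 I₀ · cos²(45°) = 0.06421 I₀.
So 32.2 mW = 0.06421 I₀, giving I₀ = 32.2/0.06421 = 501.4 mW.

I₀ ≈ 501 mW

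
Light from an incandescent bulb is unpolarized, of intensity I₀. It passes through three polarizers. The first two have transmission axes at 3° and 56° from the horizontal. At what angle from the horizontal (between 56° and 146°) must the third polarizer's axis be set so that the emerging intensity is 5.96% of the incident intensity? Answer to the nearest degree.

θ ≈ 111°

Unpolarized light through the first polarizer → I₁ = ½ I₀, now polarized at 3°.
I₂ = I₁ cos²(56° − 3°) = 0.5 I₀ · cos²(53°) = 0.1811 I₀.
Need I₃/I₀ = 0.0596, so cos²(θ − 56°) = 0.0596 / 0.1811 = 0.3291.
θ − 56° = arccos(√0.3291) = 55.0°, giving θ ≈ 56 + 55.0 = 111.0°.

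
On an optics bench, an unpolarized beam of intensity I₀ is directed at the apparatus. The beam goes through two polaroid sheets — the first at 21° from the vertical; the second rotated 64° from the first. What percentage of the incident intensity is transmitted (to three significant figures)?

≈ 9.61%

Unpolarized light through the first polarizer → I₁ = ½ I₀, now polarized at 21°.
I₂ = I₁ cos²(64°) = 0.5 · 0.1922 I₀ = 0.09608 I₀.
That is 9.608% of the incident intensity.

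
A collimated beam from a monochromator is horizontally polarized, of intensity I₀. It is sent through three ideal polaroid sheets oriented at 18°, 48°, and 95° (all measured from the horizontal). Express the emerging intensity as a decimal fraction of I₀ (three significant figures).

≈ 0.316 I₀

I₁ = I₀ cos²(18° − 0°) = I₀ cos²(18°) = 0.9045 I₀.
I₂ = I₁ cos²(48° − 18°) = 0.9045 I₀ · cos²(30°) = 0.6784 I₀.
I₃ = I₂ cos²(95° − 48°) = 0.6784 I₀ · cos²(47°) = 0.3155 I₀.
Transmitted fraction = 0.3155.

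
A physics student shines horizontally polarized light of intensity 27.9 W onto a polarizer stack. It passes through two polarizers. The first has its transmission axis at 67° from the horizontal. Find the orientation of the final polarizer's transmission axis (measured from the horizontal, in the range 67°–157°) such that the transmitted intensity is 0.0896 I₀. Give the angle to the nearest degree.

I₁ = I₀ cos²(67° − 0°) = I₀ cos²(67°) = 0.1527 I₀.
Need I₂/I₀ = 0.0896, so cos²(θ − 67°) = 0.0896 / 0.1527 = 0.5869.
θ − 67° = arccos(√0.5869) = 40.0°, giving θ ≈ 67 + 40.0 = 107.0°.

θ ≈ 107°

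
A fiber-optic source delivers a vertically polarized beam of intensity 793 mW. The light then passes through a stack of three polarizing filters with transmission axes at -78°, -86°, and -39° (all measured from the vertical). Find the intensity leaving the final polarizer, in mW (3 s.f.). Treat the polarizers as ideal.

I ≈ 15.6 mW

By Malus's law, I₁ = 793 mW · cos²(78°) = 34.28 mW.
I₂ = I₁ · cos²(8°) = 34.28 · 0.9806 = 33.62 mW.
I₃ = I₂ · cos²(47°) = 33.62 · 0.4651 = 15.64 mW.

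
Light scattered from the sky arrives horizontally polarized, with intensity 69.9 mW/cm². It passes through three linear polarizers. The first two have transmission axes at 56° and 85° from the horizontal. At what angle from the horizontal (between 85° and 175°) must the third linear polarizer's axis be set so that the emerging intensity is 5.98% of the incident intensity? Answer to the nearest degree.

θ ≈ 145°

By Malus's law, I₁ = I₀ cos²(56° − 0°) = I₀ cos²(56°) = 0.3127 I₀.
I₂ = I₁ cos²(85° − 56°) = 0.3127 I₀ · cos²(29°) = 0.2392 I₀.
Need I₃/I₀ = 0.0598, so cos²(θ − 85°) = 0.0598 / 0.2392 = 0.25.
θ − 85° = arccos(√0.25) = 60.0°, giving θ ≈ 85 + 60.0 = 145.0°.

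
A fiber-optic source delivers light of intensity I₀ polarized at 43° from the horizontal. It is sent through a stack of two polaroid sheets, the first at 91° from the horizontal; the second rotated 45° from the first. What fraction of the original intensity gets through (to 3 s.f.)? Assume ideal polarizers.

≈ 0.224 I₀

I₁ = I₀ cos²(91° − 43°) = I₀ cos²(48°) = 0.4477 I₀.
I₂ = I₁ cos²(45°) = 0.4477 · 0.5 I₀ = 0.2239 I₀.
Transmitted fraction = 0.2239.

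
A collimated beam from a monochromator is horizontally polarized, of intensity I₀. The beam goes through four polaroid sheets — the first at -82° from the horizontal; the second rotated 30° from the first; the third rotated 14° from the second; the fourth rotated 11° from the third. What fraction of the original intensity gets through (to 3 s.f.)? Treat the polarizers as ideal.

By Malus's law, I₁ = I₀ cos²(-82° − 0°) = I₀ cos²(82°) = 0.01937 I₀.
I₂ = I₁ cos²(30°) = 0.01937 · 0.75 I₀ = 0.01453 I₀.
I₃ = I₂ cos²(14°) = 0.01453 · 0.9415 I₀ = 0.01368 I₀.
I₄ = I₃ cos²(11°) = 0.01368 · 0.9636 I₀ = 0.01318 I₀.
Transmitted fraction = 0.01318.

≈ 0.0132 I₀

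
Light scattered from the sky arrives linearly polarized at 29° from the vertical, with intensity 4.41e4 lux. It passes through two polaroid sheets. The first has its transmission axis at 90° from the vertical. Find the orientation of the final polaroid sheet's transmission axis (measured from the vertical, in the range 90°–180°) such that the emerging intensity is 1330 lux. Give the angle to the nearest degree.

θ ≈ 159°

I₁ = I₀ cos²(90° − 29°) = I₀ cos²(61°) = 0.235 I₀.
Target fraction: 1330 / 4.41e4 lux = 0.03016 of I₀.
Need I₂/I₀ = 0.03016, so cos²(θ − 90°) = 0.03016 / 0.235 = 0.1283.
θ − 90° = arccos(√0.1283) = 69.0°, giving θ ≈ 90 + 69.0 = 159.0°.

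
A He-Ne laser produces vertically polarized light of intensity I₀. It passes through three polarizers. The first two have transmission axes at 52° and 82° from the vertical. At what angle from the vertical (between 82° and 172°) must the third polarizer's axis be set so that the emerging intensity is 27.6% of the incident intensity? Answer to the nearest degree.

θ ≈ 92°

By Malus's law, I₁ = I₀ cos²(52° − 0°) = I₀ cos²(52°) = 0.379 I₀.
I₂ = I₁ cos²(82° − 52°) = 0.379 I₀ · cos²(30°) = 0.2843 I₀.
Need I₃/I₀ = 0.276, so cos²(θ − 82°) = 0.276 / 0.2843 = 0.9709.
θ − 82° = arccos(√0.9709) = 9.8°, giving θ ≈ 82 + 9.8 = 91.8°.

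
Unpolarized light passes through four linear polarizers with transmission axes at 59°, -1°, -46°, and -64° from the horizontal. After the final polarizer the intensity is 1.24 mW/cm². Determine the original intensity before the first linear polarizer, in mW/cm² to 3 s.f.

I₀ ≈ 21.9 mW/cm²

Unpolarized light through the first polarizer → I₁ = ½ I₀, now polarized at 59°.
I₂ = I₁ cos²(-1° − 59°) = 0.5 I₀ · cos²(60°) = 0.125 I₀.
I₃ = I₂ cos²(-46° + 1°) = 0.125 I₀ · cos²(45°) = 0.0625 I₀.
I₄ = I₃ cos²(-64° + 46°) = 0.0625 I₀ · cos²(18°) = 0.05653 I₀.
So 1.24 mW/cm² = 0.05653 I₀, giving I₀ = 1.24/0.05653 = 21.93 mW/cm².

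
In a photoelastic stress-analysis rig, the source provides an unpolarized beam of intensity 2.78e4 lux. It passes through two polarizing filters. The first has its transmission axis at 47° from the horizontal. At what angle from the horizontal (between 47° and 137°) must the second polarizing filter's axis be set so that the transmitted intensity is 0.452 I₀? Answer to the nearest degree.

θ ≈ 65°

Unpolarized light through the first polarizer → I₁ = ½ I₀, now polarized at 47°.
Need I₂/I₀ = 0.452, so cos²(θ − 47°) = 0.452 / 0.5 = 0.904.
θ − 47° = arccos(√0.904) = 18.0°, giving θ ≈ 47 + 18.0 = 65.0°.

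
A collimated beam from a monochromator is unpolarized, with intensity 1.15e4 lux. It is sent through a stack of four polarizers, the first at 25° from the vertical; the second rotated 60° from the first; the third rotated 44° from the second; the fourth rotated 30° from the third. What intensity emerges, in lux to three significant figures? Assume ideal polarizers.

I ≈ 558 lux

Unpolarized light through the first polarizer → I₁ = 1.15e4 lux/2 = 5750 lux, polarized at 25°.
I₂ = I₁ · cos²(60°) = 5750 · 0.25 = 1438 lux.
I₃ = I₂ · cos²(44°) = 1438 · 0.5174 = 743.8 lux.
I₄ = I₃ · cos²(30°) = 743.8 · 0.75 = 557.9 lux.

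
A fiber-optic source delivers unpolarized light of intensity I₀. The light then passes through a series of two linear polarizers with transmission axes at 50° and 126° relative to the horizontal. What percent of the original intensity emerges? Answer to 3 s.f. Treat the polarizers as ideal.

Unpolarized light through the first polarizer → I₁ = ½ I₀, now polarized at 50°.
I₂ = I₁ cos²(126° − 50°) = 0.5 I₀ · cos²(76°) = 0.02926 I₀.
That is 2.926% of the incident intensity.

≈ 2.93%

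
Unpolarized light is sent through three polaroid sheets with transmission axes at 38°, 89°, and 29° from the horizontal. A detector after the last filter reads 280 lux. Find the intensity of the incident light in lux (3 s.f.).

Unpolarized light through the first polarizer → I₁ = ½ I₀, now polarized at 38°.
I₂ = I₁ cos²(89° − 38°) = 0.5 I₀ · cos²(51°) = 0.198 I₀.
I₃ = I₂ cos²(29° − 89°) = 0.198 I₀ · cos²(60°) = 0.04951 I₀.
So 280 lux = 0.04951 I₀, giving I₀ = 280/0.04951 = 5656 lux.

I₀ ≈ 5660 lux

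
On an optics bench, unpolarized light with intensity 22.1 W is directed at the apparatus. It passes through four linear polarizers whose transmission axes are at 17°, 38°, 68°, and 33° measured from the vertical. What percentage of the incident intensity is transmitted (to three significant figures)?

Unpolarized light through the first polarizer → I₁ = 22.1 W/2 = 11.05 W, polarized at 17°.
I₂ = I₁ · cos²(21°) = 11.05 · 0.8716 = 9.631 W.
I₃ = I₂ · cos²(30°) = 9.631 · 0.75 = 7.223 W.
I₄ = I₃ · cos²(35°) = 7.223 · 0.671 = 4.847 W.
That is 21.93% of the incident intensity.

≈ 21.9%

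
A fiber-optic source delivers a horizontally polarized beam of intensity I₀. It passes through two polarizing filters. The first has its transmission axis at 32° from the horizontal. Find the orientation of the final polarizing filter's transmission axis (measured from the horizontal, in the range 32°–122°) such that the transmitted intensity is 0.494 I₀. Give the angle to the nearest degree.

I₁ = I₀ cos²(32° − 0°) = I₀ cos²(32°) = 0.7192 I₀.
Need I₂/I₀ = 0.494, so cos²(θ − 32°) = 0.494 / 0.7192 = 0.6869.
θ − 32° = arccos(√0.6869) = 34.0°, giving θ ≈ 32 + 34.0 = 66.0°.

θ ≈ 66°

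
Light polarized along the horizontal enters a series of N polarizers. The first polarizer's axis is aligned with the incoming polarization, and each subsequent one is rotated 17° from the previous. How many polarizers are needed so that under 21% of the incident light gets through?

N = 19

First polarizer is aligned with the polarization: full transmission.
Each further stage multiplies by cos²(17°) = 0.9145.
After N polarizers: T = 0.9145^(N−1). Require T < 0.21 ⇒ N−1 > ln(0.21)/ln(0.9145) = 17.47, so N−1 ≥ 18 and N = 19.
Check: N=19 gives T = 0.2002 < 0.21; N=18 gives T = 0.2189.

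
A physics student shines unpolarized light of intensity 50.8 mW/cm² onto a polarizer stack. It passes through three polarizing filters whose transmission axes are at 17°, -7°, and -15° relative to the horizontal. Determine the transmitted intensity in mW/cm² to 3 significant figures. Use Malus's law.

Unpolarized light through the first polarizer → I₁ = 50.8 mW/cm²/2 = 25.4 mW/cm², polarized at 17°.
I₂ = I₁ · cos²(24°) = 25.4 · 0.8346 = 21.2 mW/cm².
I₃ = I₂ · cos²(8°) = 21.2 · 0.9806 = 20.79 mW/cm².

I ≈ 20.8 mW/cm²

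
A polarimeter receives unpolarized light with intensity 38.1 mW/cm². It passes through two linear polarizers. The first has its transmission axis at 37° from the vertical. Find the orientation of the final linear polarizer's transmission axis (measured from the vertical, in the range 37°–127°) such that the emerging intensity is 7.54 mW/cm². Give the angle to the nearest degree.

Unpolarized light through the first polarizer → I₁ = ½ I₀, now polarized at 37°.
Target fraction: 7.54 / 38.1 mW/cm² = 0.1979 of I₀.
Need I₂/I₀ = 0.1979, so cos²(θ − 37°) = 0.1979 / 0.5 = 0.3958.
θ − 37° = arccos(√0.3958) = 51.0°, giving θ ≈ 37 + 51.0 = 88.0°.

θ ≈ 88°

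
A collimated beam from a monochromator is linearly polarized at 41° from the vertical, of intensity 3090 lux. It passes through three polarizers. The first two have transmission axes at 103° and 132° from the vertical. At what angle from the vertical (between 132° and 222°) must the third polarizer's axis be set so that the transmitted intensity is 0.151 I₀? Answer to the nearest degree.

θ ≈ 151°

I₁ = I₀ cos²(103° − 41°) = I₀ cos²(62°) = 0.2204 I₀.
I₂ = I₁ cos²(132° − 103°) = 0.2204 I₀ · cos²(29°) = 0.1686 I₀.
Need I₃/I₀ = 0.151, so cos²(θ − 132°) = 0.151 / 0.1686 = 0.8956.
θ − 132° = arccos(√0.8956) = 18.8°, giving θ ≈ 132 + 18.8 = 150.8°.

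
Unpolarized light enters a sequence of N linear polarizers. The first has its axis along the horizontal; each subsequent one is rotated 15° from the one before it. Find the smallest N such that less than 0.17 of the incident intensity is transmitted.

First polarizer halves the unpolarized light: factor 1/2.
Each further stage multiplies by cos²(15°) = 0.933.
After N polarizers: T = 0.5·0.933^(N−1). Require T < 0.17 ⇒ N−1 > ln(0.17/0.5)/ln(0.933) = 15.56, so N−1 ≥ 16 and N = 17.
Check: N=17 gives T = 0.1649 < 0.17; N=16 gives T = 0.1767.

N = 17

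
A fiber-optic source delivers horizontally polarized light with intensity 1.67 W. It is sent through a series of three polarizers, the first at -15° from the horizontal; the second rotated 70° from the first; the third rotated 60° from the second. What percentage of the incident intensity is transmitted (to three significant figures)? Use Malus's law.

≈ 2.73%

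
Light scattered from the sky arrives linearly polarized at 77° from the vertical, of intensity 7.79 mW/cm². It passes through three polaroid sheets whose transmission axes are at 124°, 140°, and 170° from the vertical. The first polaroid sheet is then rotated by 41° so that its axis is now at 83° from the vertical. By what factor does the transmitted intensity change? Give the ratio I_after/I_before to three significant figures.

Before rotation:
By Malus's law, I₁ = I₀ cos²(124° − 77°) = I₀ cos²(47°) = 0.4651 I₀.
I₂ = I₁ cos²(140° − 124°) = 0.4651 I₀ · cos²(16°) = 0.4298 I₀.
I₃ = I₂ cos²(170° − 140°) = 0.4298 I₀ · cos²(30°) = 0.3223 I₀.
After rotation:
I₁ = I₀ cos²(83° − 77°) = I₀ cos²(6°) = 0.9891 I₀.
I₂ = I₁ cos²(140° − 83°) = 0.9891 I₀ · cos²(57°) = 0.2934 I₀.
I₃ = I₂ cos²(170° − 140°) = 0.2934 I₀ · cos²(30°) = 0.22 I₀.
Ratio = 0.22 / 0.3223 = 0.6826.

I_new/I_old ≈ 0.683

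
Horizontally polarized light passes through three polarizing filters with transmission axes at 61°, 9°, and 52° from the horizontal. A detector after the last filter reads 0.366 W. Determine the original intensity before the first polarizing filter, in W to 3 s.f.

I₁ = I₀ cos²(61° − 0°) = I₀ cos²(61°) = 0.235 I₀.
I₂ = I₁ cos²(9° − 61°) = 0.235 I₀ · cos²(52°) = 0.08909 I₀.
I₃ = I₂ cos²(52° − 9°) = 0.08909 I₀ · cos²(43°) = 0.04765 I₀.
So 0.366 W = 0.04765 I₀, giving I₀ = 0.366/0.04765 = 7.681 W.

I₀ ≈ 7.68 W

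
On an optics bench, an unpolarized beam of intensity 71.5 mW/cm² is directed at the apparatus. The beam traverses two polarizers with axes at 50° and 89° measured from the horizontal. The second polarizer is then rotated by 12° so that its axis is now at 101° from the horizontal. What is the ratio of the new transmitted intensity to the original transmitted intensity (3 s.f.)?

I_new/I_old ≈ 0.656

Before rotation:
Unpolarized light through the first polarizer → I₁ = ½ I₀, now polarized at 50°.
I₂ = I₁ cos²(89° − 50°) = 0.5 I₀ · cos²(39°) = 0.302 I₀.
After rotation:
Unpolarized light through the first polarizer → I₁ = ½ I₀, now polarized at 50°.
I₂ = I₁ cos²(101° − 50°) = 0.5 I₀ · cos²(51°) = 0.198 I₀.
Ratio = 0.198 / 0.302 = 0.6558.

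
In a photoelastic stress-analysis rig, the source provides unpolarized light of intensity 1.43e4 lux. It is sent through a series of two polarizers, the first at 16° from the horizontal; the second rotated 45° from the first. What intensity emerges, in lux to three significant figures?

I ≈ 3580 lux

Unpolarized light through the first polarizer → I₁ = 1.43e4 lux/2 = 7150 lux, polarized at 16°.
I₂ = I₁ · cos²(45°) = 7150 · 0.5 = 3575 lux.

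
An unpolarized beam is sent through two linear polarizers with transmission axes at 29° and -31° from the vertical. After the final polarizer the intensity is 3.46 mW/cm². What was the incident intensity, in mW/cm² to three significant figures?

Unpolarized light through the first polarizer → I₁ = ½ I₀, now polarized at 29°.
I₂ = I₁ cos²(-31° − 29°) = 0.5 I₀ · cos²(60°) = 0.125 I₀.
So 3.46 mW/cm² = 0.125 I₀, giving I₀ = 3.46/0.125 = 27.68 mW/cm².

I₀ ≈ 27.7 mW/cm²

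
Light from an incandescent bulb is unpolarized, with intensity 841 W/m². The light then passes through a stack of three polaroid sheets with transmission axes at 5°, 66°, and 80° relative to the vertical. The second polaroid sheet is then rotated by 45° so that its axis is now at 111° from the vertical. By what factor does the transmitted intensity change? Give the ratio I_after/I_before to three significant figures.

Before rotation:
Unpolarized light through the first polarizer → I₁ = ½ I₀, now polarized at 5°.
I₂ = I₁ cos²(66° − 5°) = 0.5 I₀ · cos²(61°) = 0.1175 I₀.
I₃ = I₂ cos²(80° − 66°) = 0.1175 I₀ · cos²(14°) = 0.1106 I₀.
After rotation:
Unpolarized light through the first polarizer → I₁ = ½ I₀, now polarized at 5°.
Angle between axes 1 and 2: 74°. I₂ = 0.5 I₀ · cos²(74°) = 0.03799 I₀.
I₃ = I₂ cos²(80° − 111°) = 0.03799 I₀ · cos²(31°) = 0.02791 I₀.
Ratio = 0.02791 / 0.1106 = 0.2523.

I_new/I_old ≈ 0.252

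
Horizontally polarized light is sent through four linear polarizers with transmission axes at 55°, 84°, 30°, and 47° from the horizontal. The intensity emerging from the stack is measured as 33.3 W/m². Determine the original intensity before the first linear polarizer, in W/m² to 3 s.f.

I₀ ≈ 419 W/m²

By Malus's law, I₁ = I₀ cos²(55° − 0°) = I₀ cos²(55°) = 0.329 I₀.
I₂ = I₁ cos²(84° − 55°) = 0.329 I₀ · cos²(29°) = 0.2517 I₀.
I₃ = I₂ cos²(30° − 84°) = 0.2517 I₀ · cos²(54°) = 0.08695 I₀.
I₄ = I₃ cos²(47° − 30°) = 0.08695 I₀ · cos²(17°) = 0.07952 I₀.
So 33.3 W/m² = 0.07952 I₀, giving I₀ = 33.3/0.07952 = 418.8 W/m².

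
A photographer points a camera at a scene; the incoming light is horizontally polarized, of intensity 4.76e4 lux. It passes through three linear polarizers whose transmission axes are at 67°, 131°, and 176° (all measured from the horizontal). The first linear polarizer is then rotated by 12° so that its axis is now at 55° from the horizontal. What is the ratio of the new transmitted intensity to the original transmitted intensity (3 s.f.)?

I_new/I_old ≈ 0.656

Before rotation:
I₁ = I₀ cos²(67° − 0°) = I₀ cos²(67°) = 0.1527 I₀.
I₂ = I₁ cos²(131° − 67°) = 0.1527 I₀ · cos²(64°) = 0.02934 I₀.
I₃ = I₂ cos²(176° − 131°) = 0.02934 I₀ · cos²(45°) = 0.01467 I₀.
After rotation:
I₁ = I₀ cos²(55° − 0°) = I₀ cos²(55°) = 0.329 I₀.
I₂ = I₁ cos²(131° − 55°) = 0.329 I₀ · cos²(76°) = 0.01925 I₀.
I₃ = I₂ cos²(176° − 131°) = 0.01925 I₀ · cos²(45°) = 0.009627 I₀.
Ratio = 0.009627 / 0.01467 = 0.6563.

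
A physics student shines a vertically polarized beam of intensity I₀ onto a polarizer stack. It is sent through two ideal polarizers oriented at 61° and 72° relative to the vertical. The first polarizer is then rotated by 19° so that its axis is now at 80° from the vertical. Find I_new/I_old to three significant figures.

I_new/I_old ≈ 0.131

Before rotation:
By Malus's law, I₁ = I₀ cos²(61° − 0°) = I₀ cos²(61°) = 0.235 I₀.
I₂ = I₁ cos²(72° − 61°) = 0.235 I₀ · cos²(11°) = 0.2265 I₀.
After rotation:
I₁ = I₀ cos²(80° − 0°) = I₀ cos²(80°) = 0.03015 I₀.
I₂ = I₁ cos²(72° − 80°) = 0.03015 I₀ · cos²(8°) = 0.02957 I₀.
Ratio = 0.02957 / 0.2265 = 0.1306.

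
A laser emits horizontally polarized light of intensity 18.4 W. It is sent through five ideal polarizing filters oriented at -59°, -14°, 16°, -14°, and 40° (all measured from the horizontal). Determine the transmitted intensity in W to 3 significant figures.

I₁ = 18.4 W · cos²(59°) = 4.881 W.
I₂ = I₁ · cos²(45°) = 4.881 · 0.5 = 2.44 W.
I₃ = I₂ · cos²(30°) = 2.44 · 0.75 = 1.83 W.
I₄ = I₃ · cos²(30°) = 1.83 · 0.75 = 1.373 W.
I₅ = I₄ · cos²(54°) = 1.373 · 0.3455 = 0.4743 W.

I ≈ 0.474 W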